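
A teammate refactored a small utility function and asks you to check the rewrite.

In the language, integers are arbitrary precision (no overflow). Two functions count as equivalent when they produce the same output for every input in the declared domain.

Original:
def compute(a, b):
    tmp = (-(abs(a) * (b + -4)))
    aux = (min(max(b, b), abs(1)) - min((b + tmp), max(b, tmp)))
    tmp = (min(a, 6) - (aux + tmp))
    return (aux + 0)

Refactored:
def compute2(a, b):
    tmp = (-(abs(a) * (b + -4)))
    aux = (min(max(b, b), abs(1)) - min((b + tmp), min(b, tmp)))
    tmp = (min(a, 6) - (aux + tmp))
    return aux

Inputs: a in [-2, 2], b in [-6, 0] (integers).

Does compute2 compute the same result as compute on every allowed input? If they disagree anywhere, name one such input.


The rewrite breaks on a=-2, b=-6, where the results are -20 and 0.
compute: tmp := 20 | aux := -20 | tmp := -2 | result -20
compute2: tmp := 20 | aux := 0 | tmp := -22 | result 0
verdict: not equivalent; witness: a=-2, b=-6


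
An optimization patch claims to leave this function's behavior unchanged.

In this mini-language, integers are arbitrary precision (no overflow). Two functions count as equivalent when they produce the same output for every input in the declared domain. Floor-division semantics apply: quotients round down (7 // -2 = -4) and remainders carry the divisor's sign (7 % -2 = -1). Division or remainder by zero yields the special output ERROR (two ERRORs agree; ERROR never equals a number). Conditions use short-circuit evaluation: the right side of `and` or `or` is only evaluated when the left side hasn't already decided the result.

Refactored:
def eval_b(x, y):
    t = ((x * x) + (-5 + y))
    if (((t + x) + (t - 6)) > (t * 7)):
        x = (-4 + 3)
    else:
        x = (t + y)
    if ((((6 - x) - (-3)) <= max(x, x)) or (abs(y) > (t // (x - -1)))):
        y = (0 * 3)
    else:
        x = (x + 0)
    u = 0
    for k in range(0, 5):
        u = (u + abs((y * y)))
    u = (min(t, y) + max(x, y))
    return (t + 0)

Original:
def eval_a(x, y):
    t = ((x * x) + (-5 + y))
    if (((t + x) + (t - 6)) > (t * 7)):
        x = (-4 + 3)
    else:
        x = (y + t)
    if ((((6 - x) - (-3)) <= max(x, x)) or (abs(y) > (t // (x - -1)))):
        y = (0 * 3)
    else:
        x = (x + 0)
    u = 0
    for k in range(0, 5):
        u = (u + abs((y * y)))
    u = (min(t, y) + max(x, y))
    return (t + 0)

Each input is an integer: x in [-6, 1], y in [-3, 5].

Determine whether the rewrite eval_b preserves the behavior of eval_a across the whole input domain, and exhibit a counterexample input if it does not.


Reading the diff, among the changes: same computation, different form.
One worked example (x=-5, y=5) — eval_a: t=25, then (((t + x) + (t - 6)) > (t * 7)) is false, then x=30, then ((((6 - x) - (-3)) <= max(x, x)) or (abs(y) > (t // (x - -1)))) is true, then y=0, then u=0, then (k=0), then u=0, then (k=1), then u=0, then (k=2), then u=0, then (k=3), then u=0, then (k=4), then u=0, then u=30, then returns 25; eval_b: t=25, then (((t + x) + (t - 6)) > (t * 7)) is false, then x=30, then ((((6 - x) - (-3)) <= max(x, x)) or (abs(y) > (t // (x - -1)))) is true, then y=0, then u=0, then (k=0), then u=0, then (k=1), then u=0, then (k=2), then u=0, then (k=3), then u=0, then (k=4), then u=0, then u=30, then returns 25; agreement on 25.
Checked all 72 inputs in the declared domain: the outputs agree on every one.
verdict: equivalent


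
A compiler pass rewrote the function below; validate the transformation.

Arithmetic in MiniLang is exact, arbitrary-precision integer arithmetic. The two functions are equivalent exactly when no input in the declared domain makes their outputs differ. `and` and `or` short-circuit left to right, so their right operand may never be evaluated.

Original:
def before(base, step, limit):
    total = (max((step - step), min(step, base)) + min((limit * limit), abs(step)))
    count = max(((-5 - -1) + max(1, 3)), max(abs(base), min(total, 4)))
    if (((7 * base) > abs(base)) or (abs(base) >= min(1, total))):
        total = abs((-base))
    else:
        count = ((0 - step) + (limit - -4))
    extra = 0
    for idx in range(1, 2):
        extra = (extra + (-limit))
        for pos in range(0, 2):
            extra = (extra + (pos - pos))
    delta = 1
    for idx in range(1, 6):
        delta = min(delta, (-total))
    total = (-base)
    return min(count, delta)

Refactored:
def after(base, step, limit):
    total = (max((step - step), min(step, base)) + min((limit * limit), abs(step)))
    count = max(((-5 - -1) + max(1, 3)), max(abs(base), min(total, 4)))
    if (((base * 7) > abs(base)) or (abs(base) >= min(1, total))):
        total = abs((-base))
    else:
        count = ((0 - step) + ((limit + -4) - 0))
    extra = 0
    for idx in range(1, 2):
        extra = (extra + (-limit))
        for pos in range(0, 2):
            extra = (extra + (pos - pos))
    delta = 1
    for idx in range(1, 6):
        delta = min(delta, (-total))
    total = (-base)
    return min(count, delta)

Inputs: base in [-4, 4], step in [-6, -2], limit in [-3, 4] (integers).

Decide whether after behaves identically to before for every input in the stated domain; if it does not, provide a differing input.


These are not equivalent — on base=0, step=-3, limit=-3 the outputs split (-3 vs -4).
before: total := 3 | count := 3 | (((7 * base) > abs(base)) or (abs(base) >= min(1, total))): false | count := 4 | extra := 0 | iter idx=1: | extra := 3 | iter pos=0: | extra := 3 | iter pos=1: | extra := 3 | delta := 1 | iter idx=1: | delta := -3 | iter idx=2: | delta := -3 | iter idx=3: | delta := -3 | iter idx=4: | delta := -3 | iter idx=5: | delta := -3 | total := 0 | result -3
after: total := 3 | count := 3 | (((base * 7) > abs(base)) or (abs(base) >= min(1, total))): false | count := -4 | extra := 0 | iter idx=1: | extra := 3 | iter pos=0: | extra := 3 | iter pos=1: | extra := 3 | delta := 1 | iter idx=1: | delta := -3 | iter idx=2: | delta := -3 | iter idx=3: | delta := -3 | iter idx=4: | delta := -3 | iter idx=5: | delta := -3 | total := 0 | result -4
verdict: not equivalent; witness: base=0, step=-3, limit=-3


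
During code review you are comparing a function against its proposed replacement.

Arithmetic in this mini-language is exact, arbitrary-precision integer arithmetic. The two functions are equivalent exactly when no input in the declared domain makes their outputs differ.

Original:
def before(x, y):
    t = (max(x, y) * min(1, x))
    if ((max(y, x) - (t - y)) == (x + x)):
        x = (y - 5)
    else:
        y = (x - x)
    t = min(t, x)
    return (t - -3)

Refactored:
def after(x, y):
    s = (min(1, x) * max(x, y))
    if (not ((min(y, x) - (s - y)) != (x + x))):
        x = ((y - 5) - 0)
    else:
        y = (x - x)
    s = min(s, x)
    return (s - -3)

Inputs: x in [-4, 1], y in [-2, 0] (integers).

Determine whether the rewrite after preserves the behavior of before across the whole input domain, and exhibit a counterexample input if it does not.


Try x=-2, y=-1.
before: t = 2; ((max(y, x) - (t - y)) == (x + x)) -> true; x = -6; t = -6; return -3
after: s = 2; (not ((min(y, x) - (s - y)) != (x + x))) -> false; y = 0; s = -2; return 1
-3 against 1: the behavior changed.
verdict: not equivalent; witness: x=-2, y=-1


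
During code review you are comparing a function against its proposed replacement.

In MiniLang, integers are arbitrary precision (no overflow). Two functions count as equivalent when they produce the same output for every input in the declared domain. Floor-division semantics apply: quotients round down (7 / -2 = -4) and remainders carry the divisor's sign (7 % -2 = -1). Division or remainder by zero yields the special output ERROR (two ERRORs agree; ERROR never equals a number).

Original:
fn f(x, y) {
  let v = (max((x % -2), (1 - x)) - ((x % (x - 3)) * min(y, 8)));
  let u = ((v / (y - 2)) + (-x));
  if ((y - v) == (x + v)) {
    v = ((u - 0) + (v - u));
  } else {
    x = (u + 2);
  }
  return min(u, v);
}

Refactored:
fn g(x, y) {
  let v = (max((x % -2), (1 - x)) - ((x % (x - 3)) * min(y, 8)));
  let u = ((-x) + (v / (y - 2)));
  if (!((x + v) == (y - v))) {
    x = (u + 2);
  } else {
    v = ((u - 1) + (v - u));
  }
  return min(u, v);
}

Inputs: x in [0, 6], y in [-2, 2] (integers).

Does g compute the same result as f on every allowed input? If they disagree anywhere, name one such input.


Not equivalent: x=1, y=-1 separates them (-1 vs -2).
f: v := -1 | u := -1 | ((y - v) == (x + v)): true | v := -1 | result -1
g: v := -1 | u := -1 | (!((x + v) == (y - v))): false | v := -2 | result -2
verdict: not equivalent; witness: x=1, y=-1


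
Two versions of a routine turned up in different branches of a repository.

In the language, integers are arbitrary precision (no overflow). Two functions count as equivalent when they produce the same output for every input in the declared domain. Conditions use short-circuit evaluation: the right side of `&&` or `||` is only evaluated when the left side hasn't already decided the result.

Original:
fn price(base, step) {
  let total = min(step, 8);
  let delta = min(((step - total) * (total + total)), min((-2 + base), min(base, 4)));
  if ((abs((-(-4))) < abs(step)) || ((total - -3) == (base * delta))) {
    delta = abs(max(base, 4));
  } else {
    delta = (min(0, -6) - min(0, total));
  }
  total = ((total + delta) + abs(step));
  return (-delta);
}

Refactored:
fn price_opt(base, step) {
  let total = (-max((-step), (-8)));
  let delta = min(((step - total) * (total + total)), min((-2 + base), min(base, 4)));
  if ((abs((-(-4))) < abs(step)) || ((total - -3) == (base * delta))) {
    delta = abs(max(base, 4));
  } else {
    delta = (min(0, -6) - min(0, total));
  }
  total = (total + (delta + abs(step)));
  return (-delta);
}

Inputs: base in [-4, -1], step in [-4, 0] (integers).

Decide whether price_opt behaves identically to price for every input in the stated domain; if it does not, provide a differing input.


Reading the diff, among the changes: min/max/abs usage differs.
Tracing base=-1, step=-3: price: total := -3 | delta := -3 | ((abs((-(-4))) < abs(step)) || ((total - -3) == (base * delta))): false | delta := -3 | total := -3 | result 3 | price_opt: total := -3 | delta := -3 | ((abs((-(-4))) < abs(step)) || ((total - -3) == (base * delta))): false | delta := -3 | total := -3 | result 3 — matching result 3.
An exhaustive pass over the 20 declared inputs shows identical outputs.
verdict: equivalent


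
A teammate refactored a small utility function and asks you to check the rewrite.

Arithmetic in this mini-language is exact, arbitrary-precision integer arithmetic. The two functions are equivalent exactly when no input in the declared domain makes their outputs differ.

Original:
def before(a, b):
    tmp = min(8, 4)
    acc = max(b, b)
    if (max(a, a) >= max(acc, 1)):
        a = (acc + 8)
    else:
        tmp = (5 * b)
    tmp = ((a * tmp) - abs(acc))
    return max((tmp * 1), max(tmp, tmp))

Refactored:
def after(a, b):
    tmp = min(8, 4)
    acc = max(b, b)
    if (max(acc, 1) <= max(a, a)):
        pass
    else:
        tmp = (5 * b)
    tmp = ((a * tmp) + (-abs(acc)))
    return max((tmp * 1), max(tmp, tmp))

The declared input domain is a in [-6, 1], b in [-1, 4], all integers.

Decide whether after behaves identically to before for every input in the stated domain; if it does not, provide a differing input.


On input a=1, b=-1, before returns 27 while after returns 3.
verdict: not equivalent; witness: a=1, b=-1


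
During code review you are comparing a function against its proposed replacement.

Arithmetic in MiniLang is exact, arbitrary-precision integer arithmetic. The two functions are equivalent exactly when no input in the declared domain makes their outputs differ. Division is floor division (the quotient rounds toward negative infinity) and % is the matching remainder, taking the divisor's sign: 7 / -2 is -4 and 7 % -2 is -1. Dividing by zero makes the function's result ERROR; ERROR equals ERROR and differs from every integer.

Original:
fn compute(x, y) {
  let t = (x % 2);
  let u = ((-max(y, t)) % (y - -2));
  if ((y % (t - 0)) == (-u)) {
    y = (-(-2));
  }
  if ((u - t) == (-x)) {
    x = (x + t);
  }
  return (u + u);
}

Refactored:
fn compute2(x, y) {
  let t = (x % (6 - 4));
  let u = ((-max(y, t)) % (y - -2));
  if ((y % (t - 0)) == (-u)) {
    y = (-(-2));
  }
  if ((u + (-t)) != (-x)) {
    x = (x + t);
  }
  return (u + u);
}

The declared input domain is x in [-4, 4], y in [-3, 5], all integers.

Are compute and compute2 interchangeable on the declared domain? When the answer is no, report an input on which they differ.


Equivalent. There is a behavioral-looking edit here, yet the outcome never shifts on this domain.
Checked all 81 inputs in the declared domain: the outputs agree on every one.
Spot check at x=1, y=4 — compute: t := 1 | u := 2 | ((y % (t - 0)) == (-u)): false | ((u - t) == (-x)): false | result 4. compute2: t := 1 | u := 2 | ((y % (t - 0)) == (-u)): false | ((u + (-t)) != (-x)): true | x := 2 | result 4. Both give 4.
verdict: equivalent


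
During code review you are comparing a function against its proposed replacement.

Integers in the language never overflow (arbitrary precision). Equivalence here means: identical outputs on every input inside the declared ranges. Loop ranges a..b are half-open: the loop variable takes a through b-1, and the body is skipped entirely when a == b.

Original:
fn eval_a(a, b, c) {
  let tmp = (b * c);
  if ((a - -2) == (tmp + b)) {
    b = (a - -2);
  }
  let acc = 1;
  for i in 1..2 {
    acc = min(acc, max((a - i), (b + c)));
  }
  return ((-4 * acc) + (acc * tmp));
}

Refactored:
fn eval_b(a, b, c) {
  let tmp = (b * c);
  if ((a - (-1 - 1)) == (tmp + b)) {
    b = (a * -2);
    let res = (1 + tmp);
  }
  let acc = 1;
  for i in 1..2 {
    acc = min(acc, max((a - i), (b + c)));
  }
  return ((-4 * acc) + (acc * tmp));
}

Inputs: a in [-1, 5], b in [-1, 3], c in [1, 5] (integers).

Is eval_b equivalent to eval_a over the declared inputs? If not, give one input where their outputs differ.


Run the pair on a=1, b=1, c=2.
eval_a: tmp = 2; ((a - -2) == (tmp + b)) -> true; b = 3; acc = 1; [i=1]; acc = 1; return -2
eval_b: tmp = 2; ((a - (-1 - 1)) == (tmp + b)) -> true; b = -2; res = 3; acc = 1; [i=1]; acc = 0; return 0
-2 and 0 differ, so these are not the same function on this domain.
verdict: not equivalent; witness: a=1, b=1, c=2


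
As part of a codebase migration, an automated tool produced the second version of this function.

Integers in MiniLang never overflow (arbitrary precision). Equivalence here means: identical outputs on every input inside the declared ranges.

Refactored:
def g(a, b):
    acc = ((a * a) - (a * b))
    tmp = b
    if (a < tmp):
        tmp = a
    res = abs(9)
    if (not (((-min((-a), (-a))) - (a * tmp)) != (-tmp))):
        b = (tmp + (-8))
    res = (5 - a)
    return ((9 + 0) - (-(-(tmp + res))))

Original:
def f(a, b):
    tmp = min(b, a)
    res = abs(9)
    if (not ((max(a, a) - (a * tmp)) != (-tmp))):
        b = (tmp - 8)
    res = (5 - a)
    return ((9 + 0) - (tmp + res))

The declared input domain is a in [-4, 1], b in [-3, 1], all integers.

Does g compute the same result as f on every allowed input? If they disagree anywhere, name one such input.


Comparing the listings, the differences include: min/max/abs usage differs, plus comparison usage differs, plus statement counts differ, plus local variable names differ, plus arithmetic usage differs, plus branching structure differs.
Tracing a=-1, b=-1: f: tmp = -1; res = 9; (not ((max(a, a) - (a * tmp)) != (-tmp))) -> false; res = 6; return 4 | g: acc = 0; tmp = -1; (a < tmp) -> false; res = 9; (not (((-min((-a), (-a))) - (a * tmp)) != (-tmp))) -> false; res = 6; return 4 — matching result 4.
An exhaustive pass over the 30 declared inputs shows identical outputs.
verdict: equivalent


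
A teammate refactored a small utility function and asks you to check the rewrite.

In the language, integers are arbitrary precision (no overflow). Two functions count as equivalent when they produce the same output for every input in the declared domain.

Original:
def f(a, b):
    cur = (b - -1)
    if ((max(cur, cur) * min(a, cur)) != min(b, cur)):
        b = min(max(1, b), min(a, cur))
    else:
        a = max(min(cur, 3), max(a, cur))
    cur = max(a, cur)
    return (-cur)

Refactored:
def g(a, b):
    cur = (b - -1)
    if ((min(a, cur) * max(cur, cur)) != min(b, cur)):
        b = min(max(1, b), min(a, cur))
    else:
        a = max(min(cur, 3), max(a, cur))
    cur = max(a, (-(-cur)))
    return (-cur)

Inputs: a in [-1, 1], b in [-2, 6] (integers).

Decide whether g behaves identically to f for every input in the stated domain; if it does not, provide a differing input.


Behavior is preserved: although same computation, different form, the outputs never diverge.
Spot check at a=1, b=2 — f: cur becomes 3; next ((max(cur, cur) * min(a, cur)) != min(b, cur)) evaluates to true; next b becomes 1; next cur becomes 3; next final value -3. g: cur becomes 3; next ((min(a, cur) * max(cur, cur)) != min(b, cur)) evaluates to true; next b becomes 1; next cur becomes 3; next final value -3. Both give -3.
Every one of the 27 inputs gives matching results.
verdict: equivalent


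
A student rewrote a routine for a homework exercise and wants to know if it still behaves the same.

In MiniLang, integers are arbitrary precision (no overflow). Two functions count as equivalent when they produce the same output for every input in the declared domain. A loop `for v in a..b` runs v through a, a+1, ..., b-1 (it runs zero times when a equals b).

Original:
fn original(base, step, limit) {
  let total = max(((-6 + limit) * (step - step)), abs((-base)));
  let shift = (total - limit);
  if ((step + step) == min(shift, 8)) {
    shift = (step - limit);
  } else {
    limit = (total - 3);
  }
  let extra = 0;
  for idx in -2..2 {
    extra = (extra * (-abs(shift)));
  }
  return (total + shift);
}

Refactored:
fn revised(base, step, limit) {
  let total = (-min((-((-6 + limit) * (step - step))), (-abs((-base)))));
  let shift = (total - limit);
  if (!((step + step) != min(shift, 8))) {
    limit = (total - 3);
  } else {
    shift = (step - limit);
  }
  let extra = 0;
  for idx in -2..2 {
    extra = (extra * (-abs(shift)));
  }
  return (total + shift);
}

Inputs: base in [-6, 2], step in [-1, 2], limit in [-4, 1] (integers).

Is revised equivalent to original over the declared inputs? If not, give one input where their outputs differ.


The rewrite breaks on base=-6, step=-1, limit=-4, where the results are 16 and 9.
original: total becomes 6; next shift becomes 10; next ((step + step) == min(shift, 8)) evaluates to false; next limit becomes 3; next extra becomes 0; next at idx=-2:; next extra becomes 0; next at idx=-1:; next extra becomes 0; next at idx=0:; next extra becomes 0; next at idx=1:; next extra becomes 0; next final value 16
revised: total becomes 6; next shift becomes 10; next (!((step + step) != min(shift, 8))) evaluates to false; next shift becomes 3; next extra becomes 0; next at idx=-2:; next extra becomes 0; next at idx=-1:; next extra becomes 0; next at idx=0:; next extra becomes 0; next at idx=1:; next extra becomes 0; next final value 9
verdict: not equivalent; witness: base=-6, step=-1, limit=-4


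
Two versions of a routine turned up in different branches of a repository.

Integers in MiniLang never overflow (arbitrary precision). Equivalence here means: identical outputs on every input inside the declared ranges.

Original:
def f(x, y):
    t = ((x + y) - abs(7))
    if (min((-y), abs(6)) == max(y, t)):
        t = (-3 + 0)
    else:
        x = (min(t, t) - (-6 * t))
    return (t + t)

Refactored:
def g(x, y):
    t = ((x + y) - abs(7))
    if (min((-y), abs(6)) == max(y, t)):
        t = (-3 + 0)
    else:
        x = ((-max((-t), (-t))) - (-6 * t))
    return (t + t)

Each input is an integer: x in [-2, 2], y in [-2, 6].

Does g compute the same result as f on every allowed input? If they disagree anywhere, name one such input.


The two are interchangeable: min/max/abs usage differs, and every declared input agrees.
Tracing x=-1, y=1: f: t = -7; (min((-y), abs(6)) == max(y, t)) -> false; x = -49; return -14 | g: t = -7; (min((-y), abs(6)) == max(y, t)) -> false; x = -49; return -14 — matching result -14.
Checked all 45 inputs in the declared domain: the outputs agree on every one.
verdict: equivalent


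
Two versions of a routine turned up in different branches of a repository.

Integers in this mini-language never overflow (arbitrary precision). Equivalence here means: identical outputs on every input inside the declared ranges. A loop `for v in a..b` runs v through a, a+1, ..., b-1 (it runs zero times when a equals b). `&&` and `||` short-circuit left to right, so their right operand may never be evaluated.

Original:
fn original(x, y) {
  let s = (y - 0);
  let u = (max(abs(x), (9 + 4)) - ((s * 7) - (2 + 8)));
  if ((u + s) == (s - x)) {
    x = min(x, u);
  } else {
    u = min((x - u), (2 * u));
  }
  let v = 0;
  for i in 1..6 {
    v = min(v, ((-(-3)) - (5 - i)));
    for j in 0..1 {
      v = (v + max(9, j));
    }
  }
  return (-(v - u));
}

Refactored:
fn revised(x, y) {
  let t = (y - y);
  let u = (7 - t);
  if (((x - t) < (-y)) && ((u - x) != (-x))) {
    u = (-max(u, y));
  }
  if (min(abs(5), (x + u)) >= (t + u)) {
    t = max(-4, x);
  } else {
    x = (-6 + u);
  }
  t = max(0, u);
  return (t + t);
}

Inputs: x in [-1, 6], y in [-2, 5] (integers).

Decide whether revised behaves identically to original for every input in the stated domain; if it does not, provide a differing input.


At x=-1, y=-2: original gives -50, revised gives 0.
verdict: not equivalent; witness: x=-1, y=-2


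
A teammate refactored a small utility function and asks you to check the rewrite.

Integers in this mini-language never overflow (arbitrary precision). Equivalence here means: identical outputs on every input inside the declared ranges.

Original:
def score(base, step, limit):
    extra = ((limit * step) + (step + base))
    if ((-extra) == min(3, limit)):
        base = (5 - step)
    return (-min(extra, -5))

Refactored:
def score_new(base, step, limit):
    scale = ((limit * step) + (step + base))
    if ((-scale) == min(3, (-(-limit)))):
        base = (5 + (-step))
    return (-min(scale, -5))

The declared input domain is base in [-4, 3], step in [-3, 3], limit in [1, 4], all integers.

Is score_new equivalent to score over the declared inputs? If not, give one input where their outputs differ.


The two are interchangeable: arithmetic usage differs; also local variable names differ, and every declared input agrees.
One worked example (base=-1, step=2, limit=3) — score: extra becomes 7; next ((-extra) == min(3, limit)) evaluates to false; next final value 5; score_new: scale becomes 7; next ((-scale) == min(3, (-(-limit)))) evaluates to false; next final value 5; agreement on 5.
Every one of the 224 inputs gives matching results.
verdict: equivalent


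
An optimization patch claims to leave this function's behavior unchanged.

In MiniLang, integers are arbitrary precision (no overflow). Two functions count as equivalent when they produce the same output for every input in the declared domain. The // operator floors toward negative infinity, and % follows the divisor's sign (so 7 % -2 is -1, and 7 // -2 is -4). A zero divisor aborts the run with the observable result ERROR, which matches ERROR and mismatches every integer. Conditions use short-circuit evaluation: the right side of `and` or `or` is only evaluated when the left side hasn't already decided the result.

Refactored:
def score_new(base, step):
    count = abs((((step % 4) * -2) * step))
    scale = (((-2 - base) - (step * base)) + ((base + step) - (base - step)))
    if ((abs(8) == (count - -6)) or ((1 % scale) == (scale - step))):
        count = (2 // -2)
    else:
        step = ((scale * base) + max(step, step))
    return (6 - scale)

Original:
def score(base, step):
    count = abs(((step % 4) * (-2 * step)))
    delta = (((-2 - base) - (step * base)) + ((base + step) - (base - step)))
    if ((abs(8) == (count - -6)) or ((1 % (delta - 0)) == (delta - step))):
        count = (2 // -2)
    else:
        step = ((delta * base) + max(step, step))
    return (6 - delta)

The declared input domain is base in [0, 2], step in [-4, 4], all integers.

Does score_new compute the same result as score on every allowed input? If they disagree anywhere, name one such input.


Side by side, the visible changes include: constant usage differs; also arithmetic usage differs; also local variable names differ.
Tracing base=1, step=-4: score: count=0, then delta=-7, then ((abs(8) == (count - -6)) or ((1 % (delta - 0)) == (delta - step))) is false, then step=-11, then returns 13 | score_new: count=0, then scale=-7, then ((abs(8) == (count - -6)) or ((1 % scale) == (scale - step))) is false, then step=-11, then returns 13 — matching result 13.
An exhaustive pass over the 27 declared inputs shows identical outputs.
verdict: equivalent


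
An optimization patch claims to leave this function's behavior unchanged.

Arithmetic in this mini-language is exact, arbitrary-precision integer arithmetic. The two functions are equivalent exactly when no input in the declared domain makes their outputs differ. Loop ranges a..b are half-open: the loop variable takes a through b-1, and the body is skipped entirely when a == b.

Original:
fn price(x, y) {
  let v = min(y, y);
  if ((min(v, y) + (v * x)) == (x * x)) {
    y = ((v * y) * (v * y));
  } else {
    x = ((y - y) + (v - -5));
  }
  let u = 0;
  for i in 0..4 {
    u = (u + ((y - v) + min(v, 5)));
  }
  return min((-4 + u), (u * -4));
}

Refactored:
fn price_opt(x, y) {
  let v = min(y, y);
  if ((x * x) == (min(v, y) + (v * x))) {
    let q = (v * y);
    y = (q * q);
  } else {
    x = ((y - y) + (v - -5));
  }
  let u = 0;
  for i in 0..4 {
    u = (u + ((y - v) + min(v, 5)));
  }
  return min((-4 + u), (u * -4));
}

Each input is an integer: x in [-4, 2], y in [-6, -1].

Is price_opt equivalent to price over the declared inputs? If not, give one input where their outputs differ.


This is a faithful refactor — arithmetic usage differs; statement counts differ; local variable names differ, but the computed results match everywhere.
One worked example (x=2, y=-3) — price: v := -3 | ((min(v, y) + (v * x)) == (x * x)): false | x := 2 | u := 0 | iter i=0: | u := -3 | iter i=1: | u := -6 | iter i=2: | u := -9 | iter i=3: | u := -12 | result -16; price_opt: v := -3 | ((x * x) == (min(v, y) + (v * x))): false | x := 2 | u := 0 | iter i=0: | u := -3 | iter i=1: | u := -6 | iter i=2: | u := -9 | iter i=3: | u := -12 | result -16; agreement on -16.
Sweeping the whole domain (42 inputs) finds no disagreement.
verdict: equivalent


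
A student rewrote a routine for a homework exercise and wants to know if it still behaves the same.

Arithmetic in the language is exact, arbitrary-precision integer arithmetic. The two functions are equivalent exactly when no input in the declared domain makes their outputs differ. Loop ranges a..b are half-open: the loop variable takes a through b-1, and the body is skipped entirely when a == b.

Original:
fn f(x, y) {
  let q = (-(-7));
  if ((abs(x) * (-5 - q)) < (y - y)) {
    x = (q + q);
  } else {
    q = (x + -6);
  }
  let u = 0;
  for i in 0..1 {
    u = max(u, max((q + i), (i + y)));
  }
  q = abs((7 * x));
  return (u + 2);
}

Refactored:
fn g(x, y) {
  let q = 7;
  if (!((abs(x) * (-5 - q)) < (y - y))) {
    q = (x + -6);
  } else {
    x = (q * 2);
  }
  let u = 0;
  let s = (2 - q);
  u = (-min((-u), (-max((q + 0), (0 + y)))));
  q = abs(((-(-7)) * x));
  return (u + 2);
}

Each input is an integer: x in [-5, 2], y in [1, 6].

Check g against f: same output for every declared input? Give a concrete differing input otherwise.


Behavior is preserved: although min/max/abs usage differs; also boolean connective usage differs; also local variable names differ; also loop structure differs; also arithmetic usage differs; also constant usage differs, the outputs never diverge.
One worked example (x=0, y=1) — f: q := 7 | ((abs(x) * (-5 - q)) < (y - y)): false | q := -6 | u := 0 | iter i=0: | u := 1 | q := 0 | result 3; g: q := 7 | (!((abs(x) * (-5 - q)) < (y - y))): true | q := -6 | u := 0 | s := 8 | u := 1 | q := 0 | result 3; agreement on 3.
An exhaustive pass over the 48 declared inputs shows identical outputs.
verdict: equivalent


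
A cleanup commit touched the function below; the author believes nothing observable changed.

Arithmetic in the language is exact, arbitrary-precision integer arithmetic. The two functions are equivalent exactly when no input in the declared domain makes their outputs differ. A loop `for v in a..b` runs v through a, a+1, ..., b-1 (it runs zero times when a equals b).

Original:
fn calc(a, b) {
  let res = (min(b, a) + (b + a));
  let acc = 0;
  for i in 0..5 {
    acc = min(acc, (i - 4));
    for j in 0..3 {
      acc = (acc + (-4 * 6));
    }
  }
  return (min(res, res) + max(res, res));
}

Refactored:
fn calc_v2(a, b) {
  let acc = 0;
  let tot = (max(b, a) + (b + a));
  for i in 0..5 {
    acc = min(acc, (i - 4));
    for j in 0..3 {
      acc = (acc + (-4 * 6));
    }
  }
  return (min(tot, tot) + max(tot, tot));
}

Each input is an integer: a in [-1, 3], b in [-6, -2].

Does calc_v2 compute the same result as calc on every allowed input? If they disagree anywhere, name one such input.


Evaluate both at a=-1, b=-6.
calc: res = -13; acc = 0; [i=0]; acc = -4; [j=0]; acc = -28; [j=1]; acc = -52; [j=2]; acc = -76; [i=1]; acc = -76; [j=0]; acc = -100; [j=1]; acc = -124; [j=2]; acc = -148; [i=2]; acc = -148; [j=0]; acc = -172; [j=1]; acc = -196; [j=2]; acc = -220; [i=3]; acc = -220; [j=0]; acc = -244; [j=1]; acc = -268; [j=2]; acc = -292; [i=4]; acc = -292; [j=0]; acc = -316; [j=1]; acc = -340; [j=2]; acc = -364; return -26
calc_v2: acc = 0; tot = -8; [i=0]; acc = -4; [j=0]; acc = -28; [j=1]; acc = -52; [j=2]; acc = -76; [i=1]; acc = -76; [j=0]; acc = -100; [j=1]; acc = -124; [j=2]; acc = -148; [i=2]; acc = -148; [j=0]; acc = -172; [j=1]; acc = -196; [j=2]; acc = -220; [i=3]; acc = -220; [j=0]; acc = -244; [j=1]; acc = -268; [j=2]; acc = -292; [i=4]; acc = -292; [j=0]; acc = -316; [j=1]; acc = -340; [j=2]; acc = -364; return -16
-26 != -16, so the rewrite changes behavior.
verdict: not equivalent; witness: a=-1, b=-6


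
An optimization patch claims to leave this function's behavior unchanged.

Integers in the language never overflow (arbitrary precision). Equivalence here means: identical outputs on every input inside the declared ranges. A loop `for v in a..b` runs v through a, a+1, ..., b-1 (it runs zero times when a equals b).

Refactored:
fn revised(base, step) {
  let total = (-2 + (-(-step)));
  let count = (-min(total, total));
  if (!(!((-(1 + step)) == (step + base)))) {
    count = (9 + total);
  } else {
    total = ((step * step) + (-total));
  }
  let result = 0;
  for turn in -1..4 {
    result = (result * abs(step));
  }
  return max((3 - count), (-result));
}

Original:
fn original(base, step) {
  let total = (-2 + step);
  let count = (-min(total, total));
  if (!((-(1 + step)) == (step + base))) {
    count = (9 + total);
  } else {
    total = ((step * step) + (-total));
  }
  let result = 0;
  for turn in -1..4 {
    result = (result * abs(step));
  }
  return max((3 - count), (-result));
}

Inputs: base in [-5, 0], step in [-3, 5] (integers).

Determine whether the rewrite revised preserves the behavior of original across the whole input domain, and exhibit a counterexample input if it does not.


Not equivalent: base=-5, step=0 separates them (0 vs 1).
original: total becomes -2; next count becomes 2; next (!((-(1 + step)) == (step + base))) evaluates to true; next count becomes 7; next result becomes 0; next at turn=-1:; next result becomes 0; next at turn=0:; next result becomes 0; next at turn=1:; next result becomes 0; next at turn=2:; next result becomes 0; next at turn=3:; next result becomes 0; next final value 0
revised: total becomes -2; next count becomes 2; next (!(!((-(1 + step)) == (step + base)))) evaluates to false; next total becomes 2; next result becomes 0; next at turn=-1:; next result becomes 0; next at turn=0:; next result becomes 0; next at turn=1:; next result becomes 0; next at turn=2:; next result becomes 0; next at turn=3:; next result becomes 0; next final value 1
verdict: not equivalent; witness: base=-5, step=0


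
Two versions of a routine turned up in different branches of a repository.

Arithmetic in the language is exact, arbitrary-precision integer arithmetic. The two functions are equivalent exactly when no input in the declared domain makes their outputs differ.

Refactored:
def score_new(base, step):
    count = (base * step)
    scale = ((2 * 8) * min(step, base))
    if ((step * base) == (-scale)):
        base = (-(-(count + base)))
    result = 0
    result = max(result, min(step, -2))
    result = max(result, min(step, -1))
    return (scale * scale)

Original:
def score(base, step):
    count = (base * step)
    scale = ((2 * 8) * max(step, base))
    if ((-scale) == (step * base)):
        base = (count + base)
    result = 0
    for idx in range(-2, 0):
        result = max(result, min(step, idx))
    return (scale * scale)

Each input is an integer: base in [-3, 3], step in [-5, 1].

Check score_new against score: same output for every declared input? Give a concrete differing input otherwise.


Not equivalent: base=-3, step=-5 separates them (2304 vs 6400).
score: count := 15 | scale := -48 | ((-scale) == (step * base)): false | result := 0 | iter idx=-2: | result := 0 | iter idx=-1: | result := 0 | result 2304
score_new: count := 15 | scale := -80 | ((step * base) == (-scale)): false | result := 0 | result := 0 | result := 0 | result 6400
verdict: not equivalent; witness: base=-3, step=-5


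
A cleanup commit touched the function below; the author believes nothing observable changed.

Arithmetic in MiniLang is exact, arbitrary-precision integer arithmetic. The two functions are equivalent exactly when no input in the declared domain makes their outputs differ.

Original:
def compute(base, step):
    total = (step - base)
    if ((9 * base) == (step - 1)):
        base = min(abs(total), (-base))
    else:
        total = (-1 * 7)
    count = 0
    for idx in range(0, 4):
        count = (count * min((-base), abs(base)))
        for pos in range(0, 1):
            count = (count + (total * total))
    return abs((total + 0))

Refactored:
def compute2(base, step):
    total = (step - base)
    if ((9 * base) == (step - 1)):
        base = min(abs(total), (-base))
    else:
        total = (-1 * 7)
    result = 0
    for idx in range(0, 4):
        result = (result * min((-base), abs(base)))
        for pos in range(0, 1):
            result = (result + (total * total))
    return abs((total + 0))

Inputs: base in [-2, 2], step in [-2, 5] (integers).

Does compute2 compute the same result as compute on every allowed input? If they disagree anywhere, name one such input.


The two versions differ — the changes include local variable names differ.
One worked example (base=1, step=4) — compute: total = 3; ((9 * base) == (step - 1)) -> false; total = -7; count = 0; [idx=0]; count = 0; [pos=0]; count = 49; [idx=1]; count = -49; [pos=0]; count = 0; [idx=2]; count = 0; [pos=0]; count = 49; [idx=3]; count = -49; [pos=0]; count = 0; return 7; compute2: total = 3; ((9 * base) == (step - 1)) -> false; total = -7; result = 0; [idx=0]; result = 0; [pos=0]; result = 49; [idx=1]; result = -49; [pos=0]; result = 0; [idx=2]; result = 0; [pos=0]; result = 49; [idx=3]; result = -49; [pos=0]; result = 0; return 7; agreement on 7.
Sweeping the whole domain (40 inputs) finds no disagreement.
verdict: equivalent


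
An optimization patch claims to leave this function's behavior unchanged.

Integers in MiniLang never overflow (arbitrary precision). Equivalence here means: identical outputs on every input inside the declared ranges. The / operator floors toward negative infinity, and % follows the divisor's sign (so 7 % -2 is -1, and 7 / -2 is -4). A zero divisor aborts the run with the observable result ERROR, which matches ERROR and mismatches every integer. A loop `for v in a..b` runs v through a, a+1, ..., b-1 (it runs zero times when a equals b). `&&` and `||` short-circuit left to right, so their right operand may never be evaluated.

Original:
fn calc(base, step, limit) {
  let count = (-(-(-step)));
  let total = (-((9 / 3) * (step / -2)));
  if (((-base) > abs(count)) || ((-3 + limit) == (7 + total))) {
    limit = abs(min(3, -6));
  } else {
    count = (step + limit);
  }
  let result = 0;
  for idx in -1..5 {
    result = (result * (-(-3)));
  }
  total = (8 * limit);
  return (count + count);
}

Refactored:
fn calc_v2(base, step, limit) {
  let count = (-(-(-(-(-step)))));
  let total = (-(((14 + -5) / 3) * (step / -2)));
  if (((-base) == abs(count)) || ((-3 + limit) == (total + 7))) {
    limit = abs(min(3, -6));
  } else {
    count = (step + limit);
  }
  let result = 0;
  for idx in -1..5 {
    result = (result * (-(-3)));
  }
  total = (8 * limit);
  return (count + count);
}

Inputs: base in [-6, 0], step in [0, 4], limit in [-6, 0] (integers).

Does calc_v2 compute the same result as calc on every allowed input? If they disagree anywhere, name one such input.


Run the pair on base=-6, step=0, limit=-6.
calc: count=0, then total=0, then (((-base) > abs(count)) || ((-3 + limit) == (7 + total))) is true, then limit=6, then result=0, then (idx=-1), then result=0, then (idx=0), then result=0, then (idx=1), then result=0, then (idx=2), then result=0, then (idx=3), then result=0, then (idx=4), then result=0, then total=48, then returns 0
calc_v2: count=0, then total=0, then (((-base) == abs(count)) || ((-3 + limit) == (total + 7))) is false, then count=-6, then result=0, then (idx=-1), then result=0, then (idx=0), then result=0, then (idx=1), then result=0, then (idx=2), then result=0, then (idx=3), then result=0, then (idx=4), then result=0, then total=-48, then returns -12
0 != -12, so the rewrite changes behavior.
verdict: not equivalent; witness: base=-6, step=0, limit=-6


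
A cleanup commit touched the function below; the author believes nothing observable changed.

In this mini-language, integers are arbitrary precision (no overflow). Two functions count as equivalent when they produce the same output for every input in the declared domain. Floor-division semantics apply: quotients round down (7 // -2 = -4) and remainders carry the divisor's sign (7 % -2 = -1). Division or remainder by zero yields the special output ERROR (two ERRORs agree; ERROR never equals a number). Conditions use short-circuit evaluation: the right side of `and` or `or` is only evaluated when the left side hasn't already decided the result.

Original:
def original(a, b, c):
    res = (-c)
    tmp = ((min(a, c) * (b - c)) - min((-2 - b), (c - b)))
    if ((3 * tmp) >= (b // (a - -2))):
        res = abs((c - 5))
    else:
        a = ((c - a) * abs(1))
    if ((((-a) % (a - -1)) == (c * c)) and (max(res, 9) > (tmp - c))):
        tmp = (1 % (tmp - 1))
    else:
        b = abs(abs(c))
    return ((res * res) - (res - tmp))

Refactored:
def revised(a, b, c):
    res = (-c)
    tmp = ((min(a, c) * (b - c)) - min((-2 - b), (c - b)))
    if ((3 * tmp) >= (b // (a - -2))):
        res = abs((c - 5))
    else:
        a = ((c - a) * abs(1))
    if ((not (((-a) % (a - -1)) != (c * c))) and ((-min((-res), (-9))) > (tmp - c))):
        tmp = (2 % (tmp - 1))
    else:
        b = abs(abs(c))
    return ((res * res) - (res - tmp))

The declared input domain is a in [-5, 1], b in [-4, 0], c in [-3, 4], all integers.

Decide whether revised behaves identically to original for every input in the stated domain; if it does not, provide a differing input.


Take a=-5, b=0, c=-1.
original: res becomes 1; next tmp becomes -3; next ((3 * tmp) >= (b // (a - -2))) evaluates to false; next a becomes 4; next ((((-a) % (a - -1)) == (c * c)) and (max(res, 9) > (tmp - c))) evaluates to true; next tmp becomes -3; next final value -3
revised: res becomes 1; next tmp becomes -3; next ((3 * tmp) >= (b // (a - -2))) evaluates to false; next a becomes 4; next ((not (((-a) % (a - -1)) != (c * c))) and ((-min((-res), (-9))) > (tmp - c))) evaluates to true; next tmp becomes -2; next final value -2
-3 vs -2 — the two versions disagree here.
verdict: not equivalent; witness: a=-5, b=0, c=-1
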